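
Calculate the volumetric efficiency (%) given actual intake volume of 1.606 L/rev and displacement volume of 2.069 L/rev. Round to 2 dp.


eta_v = (V_actual / V_disp) * 100
Ratio = 1.606 / 2.069 = 0.7762
eta_v = 0.7762 * 100 = 77.62%


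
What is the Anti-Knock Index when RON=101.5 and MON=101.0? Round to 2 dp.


AKI = (RON + MON) / 2
AKI = (101.5 + 101.0) / 2
AKI = 202.5 / 2 = 101.25


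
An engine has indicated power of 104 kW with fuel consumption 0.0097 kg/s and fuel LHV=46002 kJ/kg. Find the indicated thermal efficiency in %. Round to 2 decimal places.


eta_ith = (IP / (mf * LHV)) * 100
Denominator = 0.0097 * 46002 = 446.2194 kW
eta_ith = (104 / 446.2194) * 100 = 23.31%


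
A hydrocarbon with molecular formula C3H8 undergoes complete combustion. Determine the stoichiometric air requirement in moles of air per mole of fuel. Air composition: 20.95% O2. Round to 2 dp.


Balanced combustion: C3H8 + 5 O2 -> 3 CO2 + 4 H2O
O2 needed = C + H/4 = 3 + 8/4 = 5.00 moles
Air moles = O2 / 0.2095 = 5.00 / 0.2095 = 23.87 moles air


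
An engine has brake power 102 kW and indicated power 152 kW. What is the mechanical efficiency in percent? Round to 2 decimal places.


eta_mech = (BP / IP) * 100
Ratio = 102 / 152 = 0.6711
eta_mech = 0.6711 * 100 = 67.11%


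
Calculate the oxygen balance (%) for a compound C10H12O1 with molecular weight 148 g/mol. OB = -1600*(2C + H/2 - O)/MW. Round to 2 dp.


OB = -1600 * (2C + H/2 - O) / MW
Inner = 2*10 + 12/2 - 1 = 25.00
OB = -1600 * 25.00 / 148 = -270.27%


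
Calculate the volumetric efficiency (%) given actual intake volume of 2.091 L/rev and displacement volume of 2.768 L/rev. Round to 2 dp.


eta_v = (V_actual / V_disp) * 100
Ratio = 2.091 / 2.768 = 0.7554
eta_v = 0.7554 * 100 = 75.54%


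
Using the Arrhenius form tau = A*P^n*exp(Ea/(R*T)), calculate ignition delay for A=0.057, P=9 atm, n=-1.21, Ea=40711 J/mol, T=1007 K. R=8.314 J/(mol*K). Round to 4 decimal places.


tau = A * P^n * exp(Ea/(R*T))
P^n = 9^(-1.21) = 0.07004329
Ea/(R*T) = 40711/(8.314*1007) = 4.862642
exp(Ea/(R*T)) = 129.365510
tau = 0.057 * 0.07004329 * 129.365510 = 0.5165 ms


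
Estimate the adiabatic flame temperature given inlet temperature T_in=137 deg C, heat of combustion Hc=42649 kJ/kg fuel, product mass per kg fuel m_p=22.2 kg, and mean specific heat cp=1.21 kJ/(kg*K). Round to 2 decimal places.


T_ad = T_in + Hc / (m_p * cp)
Denominator = 22.2 * 1.21 = 26.8620
Temperature rise = 42649 / 26.8620 = 1587.71 K
T_ad = 137 + 1587.71 = 1724.71 deg C


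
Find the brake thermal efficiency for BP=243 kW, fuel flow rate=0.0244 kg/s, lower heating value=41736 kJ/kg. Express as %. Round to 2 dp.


eta_BTE = (BP / (mf * LHV)) * 100
Denominator = 0.0244 * 41736 = 1018.3584 kW
eta_BTE = (243 / 1018.3584) * 100 = 23.86%


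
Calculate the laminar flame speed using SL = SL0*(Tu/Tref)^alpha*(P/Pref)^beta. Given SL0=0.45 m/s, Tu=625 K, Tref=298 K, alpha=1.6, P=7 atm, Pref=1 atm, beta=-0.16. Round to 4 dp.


SL = SL0 * (Tu/Tref)^alpha * (P/Pref)^beta
T ratio = 625/298 = 2.09731544
(T ratio)^alpha = 2.09731544^1.6 = 3.270860
(P/Pref)^beta = 7^(-0.16) = 0.732461
SL = 0.45 * 3.270860 * 0.732461 = 1.0781 m/s


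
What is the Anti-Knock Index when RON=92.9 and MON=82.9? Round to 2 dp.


AKI = (RON + MON) / 2
AKI = (92.9 + 82.9) / 2
AKI = 175.8 / 2 = 87.90


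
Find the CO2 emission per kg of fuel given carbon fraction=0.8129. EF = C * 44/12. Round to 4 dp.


EF = C_frac * (M_CO2 / M_C)
EF = 0.8129 * (44/12)
EF = 0.8129 * 3.666667 = 2.9806 kg_CO2/kg_fuel


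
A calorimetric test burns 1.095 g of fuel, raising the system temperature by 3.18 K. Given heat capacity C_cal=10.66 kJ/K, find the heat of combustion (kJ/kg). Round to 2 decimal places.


Hc = C_cal * delta_T / m_fuel
Q_released = 10.66 * 3.18 = 33.8988 kJ
m_fuel = 1.095 g = 1.095/1000 kg = 0.001095 kg
Hc = 33.8988 / 0.001095 = 30957.81 kJ/kg


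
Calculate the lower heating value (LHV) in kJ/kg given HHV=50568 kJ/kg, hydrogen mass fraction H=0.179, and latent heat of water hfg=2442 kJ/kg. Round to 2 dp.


LHV = HHV - hfg * 9 * H
Water correction = 2442 * 9 * 0.179 = 3934.062 kJ/kg
LHV = 50568 - 3934.062 = 46633.94 kJ/kg


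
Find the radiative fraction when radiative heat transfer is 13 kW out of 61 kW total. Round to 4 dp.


f_rad = Q_rad / Q_total
f_rad = 13 / 61 = 0.2131


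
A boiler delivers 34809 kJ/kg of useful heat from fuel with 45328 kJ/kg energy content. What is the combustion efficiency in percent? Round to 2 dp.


Efficiency = (Q_useful / Q_fuel) * 100
Efficiency = (34809 / 45328) * 100
Efficiency = 0.7679 * 100 = 76.79%


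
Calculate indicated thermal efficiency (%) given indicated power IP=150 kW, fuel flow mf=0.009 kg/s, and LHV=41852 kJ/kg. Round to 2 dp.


eta_ith = (IP / (mf * LHV)) * 100
Denominator = 0.009 * 41852 = 376.6680 kW
eta_ith = (150 / 376.6680) * 100 = 39.82%


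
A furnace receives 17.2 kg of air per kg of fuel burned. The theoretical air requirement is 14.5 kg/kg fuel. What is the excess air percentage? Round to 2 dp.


Excess air = actual - stoichiometric = 17.2 - 14.5 = 2.70 kg/kg fuel
Excess air % = (excess / stoich) * 100 = (2.70 / 14.5) * 100 = 18.62%


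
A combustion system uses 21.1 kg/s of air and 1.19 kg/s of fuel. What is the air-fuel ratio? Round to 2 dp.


AFR = m_air / m_fuel
AFR = 21.1 / 1.19 = 17.73


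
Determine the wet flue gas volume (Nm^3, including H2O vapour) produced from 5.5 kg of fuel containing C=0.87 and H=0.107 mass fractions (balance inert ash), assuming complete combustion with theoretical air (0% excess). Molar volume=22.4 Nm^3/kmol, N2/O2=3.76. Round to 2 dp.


Per kg fuel: CO2 = (C/12 kmol)*22.4 = (0.87/12)*22.4 = 1.62400 Nm^3
Per kg fuel: H2O = (H/2 kmol)*22.4 = (0.107/2)*22.4 = 1.19840 Nm^3
O2 needed per kg fuel = C/12 + H/4 = 0.87/12 + 0.107/4 = 0.09925000 kmol
Per kg fuel: N2 = O2*3.76*22.4 = 0.09925000*3.76*22.4 = 8.35923 Nm^3
Total per kg = 1.62400 + 1.19840 + 8.35923 = 11.18163 Nm^3
Total = 11.18163 * 5.5 = 61.50 Nm^3


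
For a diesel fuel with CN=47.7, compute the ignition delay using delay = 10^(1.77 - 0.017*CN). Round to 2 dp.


delay = 10^(1.77 - 0.017*CN)
Exponent = 1.77 - 0.017*47.7 = 0.9591
delay = 10^0.9591 = 9.10 ms


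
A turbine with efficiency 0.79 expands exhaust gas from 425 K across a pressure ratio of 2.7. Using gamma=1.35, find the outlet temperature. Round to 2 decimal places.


T_out = T_in * (1 - eta * (1 - PR^(-(gamma-1)/gamma)))
Exponent = -(1.35-1)/1.35 = -0.25925926
PR^exp = 2.7^(-0.25925926) = 0.77297411
Factor = 1 - 0.79*(1 - 0.77297411) = 0.82064955
T_out = 425 * 0.82064955 = 348.78 K


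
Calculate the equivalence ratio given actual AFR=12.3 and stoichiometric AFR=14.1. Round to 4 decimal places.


phi = AFR_stoich / AFR_actual
phi = 14.1 / 12.3 = 1.1463


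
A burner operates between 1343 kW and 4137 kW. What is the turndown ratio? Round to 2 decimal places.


TDR = Q_max / Q_min
TDR = 4137 / 1343 = 3.08


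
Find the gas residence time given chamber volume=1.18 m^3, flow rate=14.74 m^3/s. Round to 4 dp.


tau = V / Q_flow
tau = 1.18 / 14.74 = 0.0801 s


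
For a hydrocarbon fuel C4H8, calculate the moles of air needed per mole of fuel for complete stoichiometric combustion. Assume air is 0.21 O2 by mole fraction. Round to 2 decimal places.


Balanced combustion: C4H8 + 6 O2 -> 4 CO2 + 4 H2O
O2 needed = C + H/4 = 4 + 8/4 = 6.00 moles
Air moles = O2 / 0.21 = 6.00 / 0.21 = 28.57 moles air


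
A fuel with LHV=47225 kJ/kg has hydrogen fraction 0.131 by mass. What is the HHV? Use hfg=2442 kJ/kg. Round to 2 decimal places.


HHV = LHV + hfg * 9 * H
Water addition = 2442 * 9 * 0.131 = 2879.118 kJ/kg
HHV = 47225 + 2879.118 = 50104.12 kJ/kg


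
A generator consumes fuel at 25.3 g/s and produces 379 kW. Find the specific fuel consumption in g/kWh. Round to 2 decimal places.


SFC = (mf / BP) * 3600
Rate = 25.3 / 379 = 0.066755 g/(s*kW)
SFC = 0.066755 * 3600 = 240.32 g/kWh


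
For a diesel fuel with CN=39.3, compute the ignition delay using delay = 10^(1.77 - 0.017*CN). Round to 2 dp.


delay = 10^(1.77 - 0.017*CN)
Exponent = 1.77 - 0.017*39.3 = 1.1019
delay = 10^1.1019 = 12.64 ms


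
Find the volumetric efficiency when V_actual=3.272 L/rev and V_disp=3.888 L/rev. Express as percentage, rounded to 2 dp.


eta_v = (V_actual / V_disp) * 100
Ratio = 3.272 / 3.888 = 0.8416
eta_v = 0.8416 * 100 = 84.16%


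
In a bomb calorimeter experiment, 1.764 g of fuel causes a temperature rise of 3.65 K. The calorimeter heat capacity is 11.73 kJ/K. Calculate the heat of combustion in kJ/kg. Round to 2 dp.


Hc = C_cal * delta_T / m_fuel
Q_released = 11.73 * 3.65 = 42.8145 kJ
m_fuel = 1.764 g = 1.764/1000 kg = 0.001764 kg
Hc = 42.8145 / 0.001764 = 24271.26 kJ/kg


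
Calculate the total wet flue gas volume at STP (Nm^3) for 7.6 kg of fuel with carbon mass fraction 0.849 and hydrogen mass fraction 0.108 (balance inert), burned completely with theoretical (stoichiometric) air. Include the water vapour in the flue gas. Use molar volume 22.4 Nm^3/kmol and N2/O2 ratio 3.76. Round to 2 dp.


Per kg fuel: CO2 = (C/12 kmol)*22.4 = (0.849/12)*22.4 = 1.58480 Nm^3
Per kg fuel: H2O = (H/2 kmol)*22.4 = (0.108/2)*22.4 = 1.20960 Nm^3
O2 needed per kg fuel = C/12 + H/4 = 0.849/12 + 0.108/4 = 0.09775000 kmol
Per kg fuel: N2 = O2*3.76*22.4 = 0.09775000*3.76*22.4 = 8.23290 Nm^3
Total per kg = 1.58480 + 1.20960 + 8.23290 = 11.02730 Nm^3
Total = 11.02730 * 7.6 = 83.81 Nm^3


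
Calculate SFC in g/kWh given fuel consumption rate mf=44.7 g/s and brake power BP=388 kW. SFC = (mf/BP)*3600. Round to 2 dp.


SFC = (mf / BP) * 3600
Rate = 44.7 / 388 = 0.115206 g/(s*kW)
SFC = 0.115206 * 3600 = 414.74 g/kWh


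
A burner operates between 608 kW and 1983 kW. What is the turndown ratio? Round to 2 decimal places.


TDR = Q_max / Q_min
TDR = 1983 / 608 = 3.26


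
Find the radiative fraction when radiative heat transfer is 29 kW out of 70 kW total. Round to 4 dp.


f_rad = Q_rad / Q_total
f_rad = 29 / 70 = 0.4143


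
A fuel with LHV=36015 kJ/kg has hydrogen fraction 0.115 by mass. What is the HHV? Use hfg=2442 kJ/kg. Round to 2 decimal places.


HHV = LHV + hfg * 9 * H
Water addition = 2442 * 9 * 0.115 = 2527.470 kJ/kg
HHV = 36015 + 2527.470 = 38542.47 kJ/kg


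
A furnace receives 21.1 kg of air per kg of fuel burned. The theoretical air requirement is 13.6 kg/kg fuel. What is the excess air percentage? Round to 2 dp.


Excess air = actual - stoichiometric = 21.1 - 13.6 = 7.50 kg/kg fuel
Excess air % = (excess / stoich) * 100 = (7.50 / 13.6) * 100 = 55.15%


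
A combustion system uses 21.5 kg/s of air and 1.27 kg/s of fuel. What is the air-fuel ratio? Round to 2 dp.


AFR = m_air / m_fuel
AFR = 21.5 / 1.27 = 16.93


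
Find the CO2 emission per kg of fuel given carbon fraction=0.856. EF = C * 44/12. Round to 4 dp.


EF = C_frac * (M_CO2 / M_C)
EF = 0.856 * (44/12)
EF = 0.856 * 3.666667 = 3.1387 kg_CO2/kg_fuel


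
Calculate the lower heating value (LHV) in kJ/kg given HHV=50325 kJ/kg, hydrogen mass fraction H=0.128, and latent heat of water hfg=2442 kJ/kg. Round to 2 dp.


LHV = HHV - hfg * 9 * H
Water correction = 2442 * 9 * 0.128 = 2813.184 kJ/kg
LHV = 50325 - 2813.184 = 47511.82 kJ/kg


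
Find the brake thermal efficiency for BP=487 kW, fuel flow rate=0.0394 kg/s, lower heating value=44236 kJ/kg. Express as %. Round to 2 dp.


eta_BTE = (BP / (mf * LHV)) * 100
Denominator = 0.0394 * 44236 = 1742.8984 kW
eta_BTE = (487 / 1742.8984) * 100 = 27.94%


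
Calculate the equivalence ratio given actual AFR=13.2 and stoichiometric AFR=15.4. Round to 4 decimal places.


phi = AFR_stoich / AFR_actual
phi = 15.4 / 13.2 = 1.1667


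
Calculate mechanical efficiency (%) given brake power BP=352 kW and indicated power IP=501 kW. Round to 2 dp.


eta_mech = (BP / IP) * 100
Ratio = 352 / 501 = 0.7026
eta_mech = 0.7026 * 100 = 70.26%


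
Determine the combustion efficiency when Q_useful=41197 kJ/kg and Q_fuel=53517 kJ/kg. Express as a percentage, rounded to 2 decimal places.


Efficiency = (Q_useful / Q_fuel) * 100
Efficiency = (41197 / 53517) * 100
Efficiency = 0.7698 * 100 = 76.98%


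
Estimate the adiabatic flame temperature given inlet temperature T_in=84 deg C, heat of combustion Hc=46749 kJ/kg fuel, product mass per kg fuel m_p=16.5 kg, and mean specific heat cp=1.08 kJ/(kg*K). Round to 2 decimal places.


T_ad = T_in + Hc / (m_p * cp)
Denominator = 16.5 * 1.08 = 17.8200
Temperature rise = 46749 / 17.8200 = 2623.40 K
T_ad = 84 + 2623.40 = 2707.40 deg C


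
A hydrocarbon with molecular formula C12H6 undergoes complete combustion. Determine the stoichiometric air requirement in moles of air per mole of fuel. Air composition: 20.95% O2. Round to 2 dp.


Balanced combustion: C12H6 + 13.5 O2 -> 12 CO2 + 3 H2O
O2 needed = C + H/4 = 12 + 6/4 = 13.50 moles
Air moles = O2 / 0.2095 = 13.50 / 0.2095 = 64.44 moles air


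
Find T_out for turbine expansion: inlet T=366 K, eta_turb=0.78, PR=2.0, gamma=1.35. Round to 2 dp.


T_out = T_in * (1 - eta * (1 - PR^(-(gamma-1)/gamma)))
Exponent = -(1.35-1)/1.35 = -0.25925926
PR^exp = 2.0^(-0.25925926) = 0.83551680
Factor = 1 - 0.78*(1 - 0.83551680) = 0.87170310
T_out = 366 * 0.87170310 = 319.04 K


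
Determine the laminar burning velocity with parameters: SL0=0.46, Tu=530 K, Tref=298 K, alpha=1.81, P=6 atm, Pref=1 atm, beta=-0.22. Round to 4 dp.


SL = SL0 * (Tu/Tref)^alpha * (P/Pref)^beta
T ratio = 530/298 = 1.77852349
(T ratio)^alpha = 1.77852349^1.81 = 2.835358
(P/Pref)^beta = 6^(-0.22) = 0.674228
SL = 0.46 * 2.835358 * 0.674228 = 0.8794 m/s


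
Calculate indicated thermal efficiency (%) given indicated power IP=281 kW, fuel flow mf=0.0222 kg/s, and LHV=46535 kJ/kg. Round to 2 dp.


eta_ith = (IP / (mf * LHV)) * 100
Denominator = 0.0222 * 46535 = 1033.0770 kW
eta_ith = (281 / 1033.0770) * 100 = 27.20%


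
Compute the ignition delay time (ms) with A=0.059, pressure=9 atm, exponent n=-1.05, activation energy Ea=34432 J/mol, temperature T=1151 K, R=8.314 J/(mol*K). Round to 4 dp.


tau = A * P^n * exp(Ea/(R*T))
P^n = 9^(-1.05) = 0.09955094
Ea/(R*T) = 34432/(8.314*1151) = 3.598130
exp(Ea/(R*T)) = 36.529877
tau = 0.059 * 0.09955094 * 36.529877 = 0.2146 ms


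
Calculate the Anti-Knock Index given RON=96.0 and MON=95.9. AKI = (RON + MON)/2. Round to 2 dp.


AKI = (RON + MON) / 2
AKI = (96.0 + 95.9) / 2
AKI = 191.9 / 2 = 95.95


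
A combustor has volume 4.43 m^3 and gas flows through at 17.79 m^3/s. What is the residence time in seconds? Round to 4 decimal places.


tau = V / Q_flow
tau = 4.43 / 17.79 = 0.2490 s


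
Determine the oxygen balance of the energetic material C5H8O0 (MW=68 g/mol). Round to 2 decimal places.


OB = -1600 * (2C + H/2 - O) / MW
Inner = 2*5 + 8/2 - 0 = 14.00
OB = -1600 * 14.00 / 68 = -329.41%


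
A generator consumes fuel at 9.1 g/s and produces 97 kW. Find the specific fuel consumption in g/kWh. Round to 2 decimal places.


SFC = (mf / BP) * 3600
Rate = 9.1 / 97 = 0.093814 g/(s*kW)
SFC = 0.093814 * 3600 = 337.73 g/kWh


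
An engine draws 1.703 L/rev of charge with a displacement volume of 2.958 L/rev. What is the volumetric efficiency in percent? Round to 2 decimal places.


eta_v = (V_actual / V_disp) * 100
Ratio = 1.703 / 2.958 = 0.5757
eta_v = 0.5757 * 100 = 57.57%


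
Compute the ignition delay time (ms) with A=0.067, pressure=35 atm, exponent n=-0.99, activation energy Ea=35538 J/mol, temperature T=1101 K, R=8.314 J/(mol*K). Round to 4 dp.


tau = A * P^n * exp(Ea/(R*T))
P^n = 35^(-0.99) = 0.02960552
Ea/(R*T) = 35538/(8.314*1101) = 3.882359
exp(Ea/(R*T)) = 48.538562
tau = 0.067 * 0.02960552 * 48.538562 = 0.0963 ms


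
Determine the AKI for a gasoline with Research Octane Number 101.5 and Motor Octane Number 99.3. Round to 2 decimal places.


AKI = (RON + MON) / 2
AKI = (101.5 + 99.3) / 2
AKI = 200.8 / 2 = 100.40


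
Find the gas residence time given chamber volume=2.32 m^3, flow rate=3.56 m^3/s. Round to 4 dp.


tau = V / Q_flow
tau = 2.32 / 3.56 = 0.6517 s


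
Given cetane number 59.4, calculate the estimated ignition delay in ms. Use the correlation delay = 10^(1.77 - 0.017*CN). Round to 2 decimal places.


delay = 10^(1.77 - 0.017*CN)
Exponent = 1.77 - 0.017*59.4 = 0.7602
delay = 10^0.7602 = 5.76 ms


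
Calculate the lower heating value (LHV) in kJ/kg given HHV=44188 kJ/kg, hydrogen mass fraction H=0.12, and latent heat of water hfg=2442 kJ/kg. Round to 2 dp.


LHV = HHV - hfg * 9 * H
Water correction = 2442 * 9 * 0.12 = 2637.360 kJ/kg
LHV = 44188 - 2637.360 = 41550.64 kJ/kg


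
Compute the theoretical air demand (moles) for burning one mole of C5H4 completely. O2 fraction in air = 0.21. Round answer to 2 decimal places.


Balanced combustion: C5H4 + 6 O2 -> 5 CO2 + 2 H2O
O2 needed = C + H/4 = 5 + 4/4 = 6.00 moles
Air moles = O2 / 0.21 = 6.00 / 0.21 = 28.57 moles air


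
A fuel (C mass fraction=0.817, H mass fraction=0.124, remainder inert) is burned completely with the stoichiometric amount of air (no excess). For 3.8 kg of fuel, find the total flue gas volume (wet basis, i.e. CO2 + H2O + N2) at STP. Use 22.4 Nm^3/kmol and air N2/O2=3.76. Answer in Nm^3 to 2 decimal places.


Per kg fuel: CO2 = (C/12 kmol)*22.4 = (0.817/12)*22.4 = 1.52507 Nm^3
Per kg fuel: H2O = (H/2 kmol)*22.4 = (0.124/2)*22.4 = 1.38880 Nm^3
O2 needed per kg fuel = C/12 + H/4 = 0.817/12 + 0.124/4 = 0.09908333 kmol
Per kg fuel: N2 = O2*3.76*22.4 = 0.09908333*3.76*22.4 = 8.34519 Nm^3
Total per kg = 1.52507 + 1.38880 + 8.34519 = 11.25906 Nm^3
Total = 11.25906 * 3.8 = 42.78 Nm^3


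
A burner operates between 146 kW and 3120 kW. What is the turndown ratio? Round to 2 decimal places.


TDR = Q_max / Q_min
TDR = 3120 / 146 = 21.37


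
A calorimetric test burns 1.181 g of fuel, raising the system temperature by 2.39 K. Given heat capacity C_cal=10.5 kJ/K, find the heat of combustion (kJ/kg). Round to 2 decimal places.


Hc = C_cal * delta_T / m_fuel
Q_released = 10.5 * 2.39 = 25.0950 kJ
m_fuel = 1.181 g = 1.181/1000 kg = 0.001181 kg
Hc = 25.0950 / 0.001181 = 21248.94 kJ/kg


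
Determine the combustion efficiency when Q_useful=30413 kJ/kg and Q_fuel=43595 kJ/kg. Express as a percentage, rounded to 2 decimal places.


Efficiency = (Q_useful / Q_fuel) * 100
Efficiency = (30413 / 43595) * 100
Efficiency = 0.6976 * 100 = 69.76%


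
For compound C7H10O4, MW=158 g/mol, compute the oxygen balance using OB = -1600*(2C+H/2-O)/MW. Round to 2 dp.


OB = -1600 * (2C + H/2 - O) / MW
Inner = 2*7 + 10/2 - 4 = 15.00
OB = -1600 * 15.00 / 158 = -151.90%


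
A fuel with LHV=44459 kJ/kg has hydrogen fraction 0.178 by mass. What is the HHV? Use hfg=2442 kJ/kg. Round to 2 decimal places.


HHV = LHV + hfg * 9 * H
Water addition = 2442 * 9 * 0.178 = 3912.084 kJ/kg
HHV = 44459 + 3912.084 = 48371.08 kJ/kg


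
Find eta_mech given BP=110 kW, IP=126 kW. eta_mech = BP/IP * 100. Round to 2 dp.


eta_mech = (BP / IP) * 100
Ratio = 110 / 126 = 0.8730
eta_mech = 0.8730 * 100 = 87.30%


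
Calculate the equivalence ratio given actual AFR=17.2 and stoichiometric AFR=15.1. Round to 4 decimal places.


phi = AFR_stoich / AFR_actual
phi = 15.1 / 17.2 = 0.8779


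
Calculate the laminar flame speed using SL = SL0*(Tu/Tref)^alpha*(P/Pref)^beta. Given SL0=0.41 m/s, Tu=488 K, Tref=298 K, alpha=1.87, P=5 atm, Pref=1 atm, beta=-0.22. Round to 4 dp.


SL = SL0 * (Tu/Tref)^alpha * (P/Pref)^beta
T ratio = 488/298 = 1.63758389
(T ratio)^alpha = 1.63758389^1.87 = 2.515131
(P/Pref)^beta = 5^(-0.22) = 0.701821
SL = 0.41 * 2.515131 * 0.701821 = 0.7237 m/s


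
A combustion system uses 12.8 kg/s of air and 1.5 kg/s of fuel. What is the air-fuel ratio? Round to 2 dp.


AFR = m_air / m_fuel
AFR = 12.8 / 1.5 = 8.53


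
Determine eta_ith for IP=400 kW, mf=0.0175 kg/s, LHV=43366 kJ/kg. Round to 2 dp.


eta_ith = (IP / (mf * LHV)) * 100
Denominator = 0.0175 * 43366 = 758.9050 kW
eta_ith = (400 / 758.9050) * 100 = 52.71%


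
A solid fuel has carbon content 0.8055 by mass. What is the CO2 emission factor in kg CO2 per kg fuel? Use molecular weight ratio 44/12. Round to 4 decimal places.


EF = C_frac * (M_CO2 / M_C)
EF = 0.8055 * (44/12)
EF = 0.8055 * 3.666667 = 2.9535 kg_CO2/kg_fuel


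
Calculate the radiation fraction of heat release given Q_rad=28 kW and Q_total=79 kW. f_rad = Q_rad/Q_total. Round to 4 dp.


f_rad = Q_rad / Q_total
f_rad = 28 / 79 = 0.3544


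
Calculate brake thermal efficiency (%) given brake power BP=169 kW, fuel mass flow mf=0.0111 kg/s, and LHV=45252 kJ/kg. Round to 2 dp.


eta_BTE = (BP / (mf * LHV)) * 100
Denominator = 0.0111 * 45252 = 502.2972 kW
eta_BTE = (169 / 502.2972) * 100 = 33.65%


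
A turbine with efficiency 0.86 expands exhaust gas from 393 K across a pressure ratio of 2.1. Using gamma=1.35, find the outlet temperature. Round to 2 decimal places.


T_out = T_in * (1 - eta * (1 - PR^(-(gamma-1)/gamma)))
Exponent = -(1.35-1)/1.35 = -0.25925926
PR^exp = 2.1^(-0.25925926) = 0.82501466
Factor = 1 - 0.86*(1 - 0.82501466) = 0.84951261
T_out = 393 * 0.84951261 = 333.86 K


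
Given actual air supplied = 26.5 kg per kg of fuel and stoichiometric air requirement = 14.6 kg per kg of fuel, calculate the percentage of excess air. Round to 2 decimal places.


Excess air = actual - stoichiometric = 26.5 - 14.6 = 11.90 kg/kg fuel
Excess air % = (excess / stoich) * 100 = (11.90 / 14.6) * 100 = 81.51%


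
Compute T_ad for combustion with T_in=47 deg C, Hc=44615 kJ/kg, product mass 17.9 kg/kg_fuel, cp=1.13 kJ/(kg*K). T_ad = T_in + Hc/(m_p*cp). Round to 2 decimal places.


T_ad = T_in + Hc / (m_p * cp)
Denominator = 17.9 * 1.13 = 20.2270
Temperature rise = 44615 / 20.2270 = 2205.72 K
T_ad = 47 + 2205.72 = 2252.72 deg C


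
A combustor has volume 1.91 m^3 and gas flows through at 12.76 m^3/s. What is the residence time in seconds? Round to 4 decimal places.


tau = V / Q_flow
tau = 1.91 / 12.76 = 0.1497 s


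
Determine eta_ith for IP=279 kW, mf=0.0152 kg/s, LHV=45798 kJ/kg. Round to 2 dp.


eta_ith = (IP / (mf * LHV)) * 100
Denominator = 0.0152 * 45798 = 696.1296 kW
eta_ith = (279 / 696.1296) * 100 = 40.08%


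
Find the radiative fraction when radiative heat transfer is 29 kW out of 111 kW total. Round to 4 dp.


f_rad = Q_rad / Q_total
f_rad = 29 / 111 = 0.2613


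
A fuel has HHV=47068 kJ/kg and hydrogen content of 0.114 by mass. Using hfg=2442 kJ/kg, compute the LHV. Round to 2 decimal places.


LHV = HHV - hfg * 9 * H
Water correction = 2442 * 9 * 0.114 = 2505.492 kJ/kg
LHV = 47068 - 2505.492 = 44562.51 kJ/kg


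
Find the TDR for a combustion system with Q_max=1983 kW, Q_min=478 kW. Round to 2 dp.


TDR = Q_max / Q_min
TDR = 1983 / 478 = 4.15


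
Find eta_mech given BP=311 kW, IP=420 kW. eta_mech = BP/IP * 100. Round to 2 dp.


eta_mech = (BP / IP) * 100
Ratio = 311 / 420 = 0.7405
eta_mech = 0.7405 * 100 = 74.05%


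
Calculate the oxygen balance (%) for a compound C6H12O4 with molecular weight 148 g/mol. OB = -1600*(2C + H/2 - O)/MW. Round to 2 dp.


OB = -1600 * (2C + H/2 - O) / MW
Inner = 2*6 + 12/2 - 4 = 14.00
OB = -1600 * 14.00 / 148 = -151.35%


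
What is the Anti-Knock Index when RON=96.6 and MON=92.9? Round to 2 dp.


AKI = (RON + MON) / 2
AKI = (96.6 + 92.9) / 2
AKI = 189.5 / 2 = 94.75


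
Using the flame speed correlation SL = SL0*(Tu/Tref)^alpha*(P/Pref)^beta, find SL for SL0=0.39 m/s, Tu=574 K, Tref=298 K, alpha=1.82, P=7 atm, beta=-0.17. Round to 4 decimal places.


SL = SL0 * (Tu/Tref)^alpha * (P/Pref)^beta
T ratio = 574/298 = 1.92617450
(T ratio)^alpha = 1.92617450^1.82 = 3.297206
(P/Pref)^beta = 7^(-0.17) = 0.718345
SL = 0.39 * 3.297206 * 0.718345 = 0.9237 m/s


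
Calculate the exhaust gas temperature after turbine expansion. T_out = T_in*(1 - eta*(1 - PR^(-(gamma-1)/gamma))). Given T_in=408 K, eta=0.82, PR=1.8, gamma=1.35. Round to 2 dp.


T_out = T_in * (1 - eta * (1 - PR^(-(gamma-1)/gamma)))
Exponent = -(1.35-1)/1.35 = -0.25925926
PR^exp = 1.8^(-0.25925926) = 0.85865408
Factor = 1 - 0.82*(1 - 0.85865408) = 0.88409635
T_out = 408 * 0.88409635 = 360.71 K


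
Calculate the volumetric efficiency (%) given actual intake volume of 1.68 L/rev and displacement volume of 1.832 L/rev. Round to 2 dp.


eta_v = (V_actual / V_disp) * 100
Ratio = 1.68 / 1.832 = 0.9170
eta_v = 0.9170 * 100 = 91.70%


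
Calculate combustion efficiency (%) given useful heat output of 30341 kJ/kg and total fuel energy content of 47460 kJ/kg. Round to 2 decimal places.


Efficiency = (Q_useful / Q_fuel) * 100
Efficiency = (30341 / 47460) * 100
Efficiency = 0.6393 * 100 = 63.93%


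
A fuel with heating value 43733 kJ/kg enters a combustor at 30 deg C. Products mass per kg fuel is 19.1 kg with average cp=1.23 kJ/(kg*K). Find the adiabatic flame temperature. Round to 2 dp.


T_ad = T_in + Hc / (m_p * cp)
Denominator = 19.1 * 1.23 = 23.4930
Temperature rise = 43733 / 23.4930 = 1861.53 K
T_ad = 30 + 1861.53 = 1891.53 deg C


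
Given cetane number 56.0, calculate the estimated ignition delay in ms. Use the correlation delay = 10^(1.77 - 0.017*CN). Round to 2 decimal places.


delay = 10^(1.77 - 0.017*CN)
Exponent = 1.77 - 0.017*56.0 = 0.8180
delay = 10^0.8180 = 6.58 ms


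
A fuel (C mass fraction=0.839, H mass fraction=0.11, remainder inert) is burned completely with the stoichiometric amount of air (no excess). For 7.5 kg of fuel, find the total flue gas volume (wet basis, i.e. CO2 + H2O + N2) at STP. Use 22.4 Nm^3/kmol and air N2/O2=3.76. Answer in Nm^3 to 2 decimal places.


Per kg fuel: CO2 = (C/12 kmol)*22.4 = (0.839/12)*22.4 = 1.56613 Nm^3
Per kg fuel: H2O = (H/2 kmol)*22.4 = (0.11/2)*22.4 = 1.23200 Nm^3
O2 needed per kg fuel = C/12 + H/4 = 0.839/12 + 0.11/4 = 0.09741667 kmol
Per kg fuel: N2 = O2*3.76*22.4 = 0.09741667*3.76*22.4 = 8.20482 Nm^3
Total per kg = 1.56613 + 1.23200 + 8.20482 = 11.00295 Nm^3
Total = 11.00295 * 7.5 = 82.52 Nm^3


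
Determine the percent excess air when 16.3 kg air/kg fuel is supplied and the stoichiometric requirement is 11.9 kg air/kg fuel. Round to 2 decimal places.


Excess air = actual - stoichiometric = 16.3 - 11.9 = 4.40 kg/kg fuel
Excess air % = (excess / stoich) * 100 = (4.40 / 11.9) * 100 = 36.97%


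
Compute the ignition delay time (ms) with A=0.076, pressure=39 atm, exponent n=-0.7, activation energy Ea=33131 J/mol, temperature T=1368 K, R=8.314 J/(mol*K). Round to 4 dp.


tau = A * P^n * exp(Ea/(R*T))
P^n = 39^(-0.7) = 0.07695818
Ea/(R*T) = 33131/(8.314*1368) = 2.912986
exp(Ea/(R*T)) = 18.411698
tau = 0.076 * 0.07695818 * 18.411698 = 0.1077 ms


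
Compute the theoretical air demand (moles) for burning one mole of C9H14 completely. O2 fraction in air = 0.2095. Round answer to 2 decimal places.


Balanced combustion: C9H14 + 12.5 O2 -> 9 CO2 + 7 H2O
O2 needed = C + H/4 = 9 + 14/4 = 12.50 moles
Air moles = O2 / 0.2095 = 12.50 / 0.2095 = 59.67 moles air


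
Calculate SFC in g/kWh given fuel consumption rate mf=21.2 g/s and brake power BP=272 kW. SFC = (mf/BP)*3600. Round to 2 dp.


SFC = (mf / BP) * 3600
Rate = 21.2 / 272 = 0.077941 g/(s*kW)
SFC = 0.077941 * 3600 = 280.59 g/kWh


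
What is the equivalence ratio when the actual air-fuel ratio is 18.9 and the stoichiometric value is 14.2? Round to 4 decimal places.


phi = AFR_stoich / AFR_actual
phi = 14.2 / 18.9 = 0.7513


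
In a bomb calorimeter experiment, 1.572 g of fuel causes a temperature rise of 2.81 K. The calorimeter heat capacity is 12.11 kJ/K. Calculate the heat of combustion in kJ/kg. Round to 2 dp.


Hc = C_cal * delta_T / m_fuel
Q_released = 12.11 * 2.81 = 34.0291 kJ
m_fuel = 1.572 g = 1.572/1000 kg = 0.001572 kg
Hc = 34.0291 / 0.001572 = 21647.01 kJ/kg


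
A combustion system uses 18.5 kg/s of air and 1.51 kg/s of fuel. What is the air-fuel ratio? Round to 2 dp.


AFR = m_air / m_fuel
AFR = 18.5 / 1.51 = 12.25


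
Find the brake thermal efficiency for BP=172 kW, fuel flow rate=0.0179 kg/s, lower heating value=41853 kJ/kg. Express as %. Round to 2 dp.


eta_BTE = (BP / (mf * LHV)) * 100
Denominator = 0.0179 * 41853 = 749.1687 kW
eta_BTE = (172 / 749.1687) * 100 = 22.96%


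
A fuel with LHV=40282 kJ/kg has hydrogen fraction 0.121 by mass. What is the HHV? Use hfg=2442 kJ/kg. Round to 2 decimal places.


HHV = LHV + hfg * 9 * H
Water addition = 2442 * 9 * 0.121 = 2659.338 kJ/kg
HHV = 40282 + 2659.338 = 42941.34 kJ/kg


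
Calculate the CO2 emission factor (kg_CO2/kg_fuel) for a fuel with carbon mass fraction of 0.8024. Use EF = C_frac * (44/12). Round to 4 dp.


EF = C_frac * (M_CO2 / M_C)
EF = 0.8024 * (44/12)
EF = 0.8024 * 3.666667 = 2.9421 kg_CO2/kg_fuel


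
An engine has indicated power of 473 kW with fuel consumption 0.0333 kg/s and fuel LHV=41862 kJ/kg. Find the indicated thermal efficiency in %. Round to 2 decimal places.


eta_ith = (IP / (mf * LHV)) * 100
Denominator = 0.0333 * 41862 = 1394.0046 kW
eta_ith = (473 / 1394.0046) * 100 = 33.93%


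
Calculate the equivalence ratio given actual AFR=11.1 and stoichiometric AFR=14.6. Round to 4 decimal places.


phi = AFR_stoich / AFR_actual
phi = 14.6 / 11.1 = 1.3153


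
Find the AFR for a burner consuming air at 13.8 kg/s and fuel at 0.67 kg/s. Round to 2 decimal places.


AFR = m_air / m_fuel
AFR = 13.8 / 0.67 = 20.60


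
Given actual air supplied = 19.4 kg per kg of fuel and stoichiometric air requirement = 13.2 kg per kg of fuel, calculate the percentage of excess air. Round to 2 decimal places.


Excess air = actual - stoichiometric = 19.4 - 13.2 = 6.20 kg/kg fuel
Excess air % = (excess / stoich) * 100 = (6.20 / 13.2) * 100 = 46.97%


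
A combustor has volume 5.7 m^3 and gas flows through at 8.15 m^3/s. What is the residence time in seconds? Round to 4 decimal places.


tau = V / Q_flow
tau = 5.7 / 8.15 = 0.6994 s


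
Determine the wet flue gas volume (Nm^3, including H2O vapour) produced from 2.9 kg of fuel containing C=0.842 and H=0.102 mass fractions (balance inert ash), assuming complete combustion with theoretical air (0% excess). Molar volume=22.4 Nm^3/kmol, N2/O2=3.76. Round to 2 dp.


Per kg fuel: CO2 = (C/12 kmol)*22.4 = (0.842/12)*22.4 = 1.57173 Nm^3
Per kg fuel: H2O = (H/2 kmol)*22.4 = (0.102/2)*22.4 = 1.14240 Nm^3
O2 needed per kg fuel = C/12 + H/4 = 0.842/12 + 0.102/4 = 0.09566667 kmol
Per kg fuel: N2 = O2*3.76*22.4 = 0.09566667*3.76*22.4 = 8.05743 Nm^3
Total per kg = 1.57173 + 1.14240 + 8.05743 = 10.77156 Nm^3
Total = 10.77156 * 2.9 = 31.24 Nm^3


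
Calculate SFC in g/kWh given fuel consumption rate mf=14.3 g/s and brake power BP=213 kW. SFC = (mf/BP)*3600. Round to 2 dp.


SFC = (mf / BP) * 3600
Rate = 14.3 / 213 = 0.067136 g/(s*kW)
SFC = 0.067136 * 3600 = 241.69 g/kWh


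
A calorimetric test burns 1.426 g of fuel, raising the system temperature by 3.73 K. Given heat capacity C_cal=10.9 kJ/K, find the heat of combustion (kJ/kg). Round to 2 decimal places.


Hc = C_cal * delta_T / m_fuel
Q_released = 10.9 * 3.73 = 40.6570 kJ
m_fuel = 1.426 g = 1.426/1000 kg = 0.001426 kg
Hc = 40.6570 / 0.001426 = 28511.22 kJ/kg


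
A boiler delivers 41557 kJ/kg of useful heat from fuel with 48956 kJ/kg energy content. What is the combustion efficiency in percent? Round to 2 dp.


Efficiency = (Q_useful / Q_fuel) * 100
Efficiency = (41557 / 48956) * 100
Efficiency = 0.8489 * 100 = 84.89%


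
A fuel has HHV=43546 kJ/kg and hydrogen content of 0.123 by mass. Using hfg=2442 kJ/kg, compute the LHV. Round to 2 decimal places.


LHV = HHV - hfg * 9 * H
Water correction = 2442 * 9 * 0.123 = 2703.294 kJ/kg
LHV = 43546 - 2703.294 = 40842.71 kJ/kg


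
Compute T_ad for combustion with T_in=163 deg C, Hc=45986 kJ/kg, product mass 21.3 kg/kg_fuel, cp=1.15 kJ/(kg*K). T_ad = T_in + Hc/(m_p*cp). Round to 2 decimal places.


T_ad = T_in + Hc / (m_p * cp)
Denominator = 21.3 * 1.15 = 24.4950
Temperature rise = 45986 / 24.4950 = 1877.36 K
T_ad = 163 + 1877.36 = 2040.36 deg C


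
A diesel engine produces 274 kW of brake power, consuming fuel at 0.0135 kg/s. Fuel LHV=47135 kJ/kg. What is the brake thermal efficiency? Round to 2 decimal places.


eta_BTE = (BP / (mf * LHV)) * 100
Denominator = 0.0135 * 47135 = 636.3225 kW
eta_BTE = (274 / 636.3225) * 100 = 43.06%


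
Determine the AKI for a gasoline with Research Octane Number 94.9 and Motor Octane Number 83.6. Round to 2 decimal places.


AKI = (RON + MON) / 2
AKI = (94.9 + 83.6) / 2
AKI = 178.5 / 2 = 89.25


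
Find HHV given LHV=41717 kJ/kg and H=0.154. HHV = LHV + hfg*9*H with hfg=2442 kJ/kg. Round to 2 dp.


HHV = LHV + hfg * 9 * H
Water addition = 2442 * 9 * 0.154 = 3384.612 kJ/kg
HHV = 41717 + 3384.612 = 45101.61 kJ/kg


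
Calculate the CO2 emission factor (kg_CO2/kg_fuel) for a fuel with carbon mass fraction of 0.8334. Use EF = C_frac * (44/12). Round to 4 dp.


EF = C_frac * (M_CO2 / M_C)
EF = 0.8334 * (44/12)
EF = 0.8334 * 3.666667 = 3.0558 kg_CO2/kg_fuel


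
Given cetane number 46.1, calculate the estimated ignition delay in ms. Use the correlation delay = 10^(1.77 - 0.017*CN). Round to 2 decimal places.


delay = 10^(1.77 - 0.017*CN)
Exponent = 1.77 - 0.017*46.1 = 0.9863
delay = 10^0.9863 = 9.69 ms


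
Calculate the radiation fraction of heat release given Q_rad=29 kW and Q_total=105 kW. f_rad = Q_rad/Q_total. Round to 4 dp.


f_rad = Q_rad / Q_total
f_rad = 29 / 105 = 0.2762


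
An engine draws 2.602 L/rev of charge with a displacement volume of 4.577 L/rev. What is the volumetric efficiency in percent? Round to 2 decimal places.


eta_v = (V_actual / V_disp) * 100
Ratio = 2.602 / 4.577 = 0.5685
eta_v = 0.5685 * 100 = 56.85%


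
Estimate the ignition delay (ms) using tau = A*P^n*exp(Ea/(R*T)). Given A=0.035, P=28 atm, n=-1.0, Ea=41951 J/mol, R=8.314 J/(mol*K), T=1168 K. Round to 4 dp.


tau = A * P^n * exp(Ea/(R*T))
P^n = 28^(-1.0) = 0.03571429
Ea/(R*T) = 41951/(8.314*1168) = 4.320057
exp(Ea/(R*T)) = 75.192897
tau = 0.035 * 0.03571429 * 75.192897 = 0.0940 ms


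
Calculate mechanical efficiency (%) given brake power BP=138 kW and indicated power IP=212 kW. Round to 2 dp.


eta_mech = (BP / IP) * 100
Ratio = 138 / 212 = 0.6509
eta_mech = 0.6509 * 100 = 65.09%


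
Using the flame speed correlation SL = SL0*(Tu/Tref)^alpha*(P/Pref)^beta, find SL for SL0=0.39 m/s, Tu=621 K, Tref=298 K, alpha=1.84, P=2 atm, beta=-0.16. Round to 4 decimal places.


SL = SL0 * (Tu/Tref)^alpha * (P/Pref)^beta
T ratio = 621/298 = 2.08389262
(T ratio)^alpha = 2.08389262^1.84 = 3.861274
(P/Pref)^beta = 2^(-0.16) = 0.895025
SL = 0.39 * 3.861274 * 0.895025 = 1.3478 m/s


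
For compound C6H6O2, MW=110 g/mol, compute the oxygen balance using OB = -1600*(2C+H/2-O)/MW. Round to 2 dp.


OB = -1600 * (2C + H/2 - O) / MW
Inner = 2*6 + 6/2 - 2 = 13.00
OB = -1600 * 13.00 / 110 = -189.09%


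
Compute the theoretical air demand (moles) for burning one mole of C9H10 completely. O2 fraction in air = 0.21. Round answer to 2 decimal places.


Balanced combustion: C9H10 + 11.5 O2 -> 9 CO2 + 5 H2O
O2 needed = C + H/4 = 9 + 10/4 = 11.50 moles
Air moles = O2 / 0.21 = 11.50 / 0.21 = 54.76 moles air


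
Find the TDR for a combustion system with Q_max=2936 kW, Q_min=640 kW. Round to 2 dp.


TDR = Q_max / Q_min
TDR = 2936 / 640 = 4.59


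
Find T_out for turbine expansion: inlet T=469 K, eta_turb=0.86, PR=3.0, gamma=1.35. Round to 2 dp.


T_out = T_in * (1 - eta * (1 - PR^(-(gamma-1)/gamma)))
Exponent = -(1.35-1)/1.35 = -0.25925926
PR^exp = 3.0^(-0.25925926) = 0.75214556
Factor = 1 - 0.86*(1 - 0.75214556) = 0.78684518
T_out = 469 * 0.78684518 = 369.03 K


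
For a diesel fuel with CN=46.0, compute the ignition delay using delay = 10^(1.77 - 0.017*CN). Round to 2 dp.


delay = 10^(1.77 - 0.017*CN)
Exponent = 1.77 - 0.017*46.0 = 0.9880
delay = 10^0.9880 = 9.73 ms


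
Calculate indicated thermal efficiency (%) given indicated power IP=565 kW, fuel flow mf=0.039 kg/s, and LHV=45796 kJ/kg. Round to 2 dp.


eta_ith = (IP / (mf * LHV)) * 100
Denominator = 0.039 * 45796 = 1786.0440 kW
eta_ith = (565 / 1786.0440) * 100 = 31.63%


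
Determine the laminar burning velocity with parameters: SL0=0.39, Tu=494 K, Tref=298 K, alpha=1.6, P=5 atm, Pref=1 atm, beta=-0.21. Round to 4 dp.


SL = SL0 * (Tu/Tref)^alpha * (P/Pref)^beta
T ratio = 494/298 = 1.65771812
(T ratio)^alpha = 1.65771812^1.6 = 2.245004
(P/Pref)^beta = 5^(-0.21) = 0.713208
SL = 0.39 * 2.245004 * 0.713208 = 0.6245 m/s


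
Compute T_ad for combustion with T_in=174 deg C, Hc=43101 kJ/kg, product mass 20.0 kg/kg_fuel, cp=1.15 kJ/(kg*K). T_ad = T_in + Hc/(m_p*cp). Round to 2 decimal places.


T_ad = T_in + Hc / (m_p * cp)
Denominator = 20.0 * 1.15 = 23.0000
Temperature rise = 43101 / 23.0000 = 1873.96 K
T_ad = 174 + 1873.96 = 2047.96 deg C


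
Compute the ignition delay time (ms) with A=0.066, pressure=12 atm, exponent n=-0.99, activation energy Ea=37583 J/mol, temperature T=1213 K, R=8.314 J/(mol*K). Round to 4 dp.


tau = A * P^n * exp(Ea/(R*T))
P^n = 12^(-0.99) = 0.08543003
Ea/(R*T) = 37583/(8.314*1213) = 3.726667
exp(Ea/(R*T)) = 41.540436
tau = 0.066 * 0.08543003 * 41.540436 = 0.2342 ms


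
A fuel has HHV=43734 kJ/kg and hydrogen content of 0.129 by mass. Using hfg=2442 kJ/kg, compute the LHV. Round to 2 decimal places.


LHV = HHV - hfg * 9 * H
Water correction = 2442 * 9 * 0.129 = 2835.162 kJ/kg
LHV = 43734 - 2835.162 = 40898.84 kJ/kg


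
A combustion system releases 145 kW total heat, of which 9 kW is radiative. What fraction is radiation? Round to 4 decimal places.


f_rad = Q_rad / Q_total
f_rad = 9 / 145 = 0.0621


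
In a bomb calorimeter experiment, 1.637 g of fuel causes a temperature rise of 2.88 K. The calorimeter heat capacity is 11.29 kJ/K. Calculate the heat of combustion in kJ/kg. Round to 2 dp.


Hc = C_cal * delta_T / m_fuel
Q_released = 11.29 * 2.88 = 32.5152 kJ
m_fuel = 1.637 g = 1.637/1000 kg = 0.001637 kg
Hc = 32.5152 / 0.001637 = 19862.68 kJ/kg


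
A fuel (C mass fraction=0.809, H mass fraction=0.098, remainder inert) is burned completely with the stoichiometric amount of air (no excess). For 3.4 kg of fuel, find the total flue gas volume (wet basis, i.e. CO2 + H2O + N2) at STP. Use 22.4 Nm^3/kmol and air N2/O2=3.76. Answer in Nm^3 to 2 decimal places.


Per kg fuel: CO2 = (C/12 kmol)*22.4 = (0.809/12)*22.4 = 1.51013 Nm^3
Per kg fuel: H2O = (H/2 kmol)*22.4 = (0.098/2)*22.4 = 1.09760 Nm^3
O2 needed per kg fuel = C/12 + H/4 = 0.809/12 + 0.098/4 = 0.09191667 kmol
Per kg fuel: N2 = O2*3.76*22.4 = 0.09191667*3.76*22.4 = 7.74159 Nm^3
Total per kg = 1.51013 + 1.09760 + 7.74159 = 10.34932 Nm^3
Total = 10.34932 * 3.4 = 35.19 Nm^3


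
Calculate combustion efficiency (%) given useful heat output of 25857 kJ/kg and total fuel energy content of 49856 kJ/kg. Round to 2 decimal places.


Efficiency = (Q_useful / Q_fuel) * 100
Efficiency = (25857 / 49856) * 100
Efficiency = 0.5186 * 100 = 51.86%


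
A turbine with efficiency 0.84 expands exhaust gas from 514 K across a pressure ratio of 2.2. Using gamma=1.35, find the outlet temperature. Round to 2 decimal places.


T_out = T_in * (1 - eta * (1 - PR^(-(gamma-1)/gamma)))
Exponent = -(1.35-1)/1.35 = -0.25925926
PR^exp = 2.2^(-0.25925926) = 0.81512413
Factor = 1 - 0.84*(1 - 0.81512413) = 0.84470427
T_out = 514 * 0.84470427 = 434.18 K


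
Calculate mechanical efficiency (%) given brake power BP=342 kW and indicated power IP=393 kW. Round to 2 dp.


eta_mech = (BP / IP) * 100
Ratio = 342 / 393 = 0.8702
eta_mech = 0.8702 * 100 = 87.02%


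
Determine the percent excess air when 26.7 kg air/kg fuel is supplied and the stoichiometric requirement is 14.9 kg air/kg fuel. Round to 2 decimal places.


Excess air = actual - stoichiometric = 26.7 - 14.9 = 11.80 kg/kg fuel
Excess air % = (excess / stoich) * 100 = (11.80 / 14.9) * 100 = 79.19%
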